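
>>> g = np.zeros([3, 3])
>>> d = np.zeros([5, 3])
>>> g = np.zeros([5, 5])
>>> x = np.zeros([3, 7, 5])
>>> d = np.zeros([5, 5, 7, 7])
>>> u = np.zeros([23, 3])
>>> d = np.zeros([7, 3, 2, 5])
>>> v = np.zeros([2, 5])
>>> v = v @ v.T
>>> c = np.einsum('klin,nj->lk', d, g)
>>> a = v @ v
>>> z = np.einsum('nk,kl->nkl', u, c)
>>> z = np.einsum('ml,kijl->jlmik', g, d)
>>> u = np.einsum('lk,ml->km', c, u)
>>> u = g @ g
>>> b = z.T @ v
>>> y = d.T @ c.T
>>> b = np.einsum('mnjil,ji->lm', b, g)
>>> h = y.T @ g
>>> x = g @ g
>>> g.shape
(5, 5)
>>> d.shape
(7, 3, 2, 5)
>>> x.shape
(5, 5)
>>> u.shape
(5, 5)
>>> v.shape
(2, 2)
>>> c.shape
(3, 7)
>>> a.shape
(2, 2)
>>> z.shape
(2, 5, 5, 3, 7)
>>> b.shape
(2, 7)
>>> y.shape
(5, 2, 3, 3)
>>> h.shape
(3, 3, 2, 5)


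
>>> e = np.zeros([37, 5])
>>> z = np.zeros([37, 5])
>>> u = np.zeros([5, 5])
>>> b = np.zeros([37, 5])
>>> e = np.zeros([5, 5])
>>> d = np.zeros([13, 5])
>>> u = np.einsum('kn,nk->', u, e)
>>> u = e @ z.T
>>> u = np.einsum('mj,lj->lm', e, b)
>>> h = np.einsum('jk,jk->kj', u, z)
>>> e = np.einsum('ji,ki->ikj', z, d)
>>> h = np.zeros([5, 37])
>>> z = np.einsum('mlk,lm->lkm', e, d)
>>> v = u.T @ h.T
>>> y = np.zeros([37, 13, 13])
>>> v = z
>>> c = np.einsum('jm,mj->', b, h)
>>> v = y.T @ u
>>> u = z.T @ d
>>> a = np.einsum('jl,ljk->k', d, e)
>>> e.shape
(5, 13, 37)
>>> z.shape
(13, 37, 5)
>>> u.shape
(5, 37, 5)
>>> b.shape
(37, 5)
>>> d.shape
(13, 5)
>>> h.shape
(5, 37)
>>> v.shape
(13, 13, 5)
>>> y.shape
(37, 13, 13)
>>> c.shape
()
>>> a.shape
(37,)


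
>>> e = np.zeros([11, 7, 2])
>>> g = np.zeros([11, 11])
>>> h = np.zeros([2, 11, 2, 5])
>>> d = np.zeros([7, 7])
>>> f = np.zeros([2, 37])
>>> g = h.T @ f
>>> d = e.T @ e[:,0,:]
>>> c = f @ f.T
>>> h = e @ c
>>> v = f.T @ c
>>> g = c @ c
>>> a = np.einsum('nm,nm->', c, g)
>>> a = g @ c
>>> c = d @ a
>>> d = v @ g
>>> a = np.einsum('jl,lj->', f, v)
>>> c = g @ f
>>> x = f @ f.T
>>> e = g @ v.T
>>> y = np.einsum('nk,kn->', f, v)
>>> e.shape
(2, 37)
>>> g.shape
(2, 2)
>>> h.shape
(11, 7, 2)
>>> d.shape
(37, 2)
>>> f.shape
(2, 37)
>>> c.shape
(2, 37)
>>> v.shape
(37, 2)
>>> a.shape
()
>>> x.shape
(2, 2)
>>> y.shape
()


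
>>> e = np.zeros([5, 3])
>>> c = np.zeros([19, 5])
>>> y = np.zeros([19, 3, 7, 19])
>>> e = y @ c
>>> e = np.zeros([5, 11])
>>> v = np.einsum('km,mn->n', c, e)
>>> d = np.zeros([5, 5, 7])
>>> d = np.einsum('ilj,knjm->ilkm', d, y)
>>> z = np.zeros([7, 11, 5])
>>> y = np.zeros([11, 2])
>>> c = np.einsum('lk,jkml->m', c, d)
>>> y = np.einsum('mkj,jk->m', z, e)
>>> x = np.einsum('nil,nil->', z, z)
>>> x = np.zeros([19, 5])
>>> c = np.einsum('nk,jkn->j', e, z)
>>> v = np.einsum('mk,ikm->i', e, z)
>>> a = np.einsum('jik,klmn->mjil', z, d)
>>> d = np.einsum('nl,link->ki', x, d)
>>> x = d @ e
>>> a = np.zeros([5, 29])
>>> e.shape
(5, 11)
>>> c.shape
(7,)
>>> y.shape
(7,)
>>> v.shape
(7,)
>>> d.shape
(19, 5)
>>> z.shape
(7, 11, 5)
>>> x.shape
(19, 11)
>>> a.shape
(5, 29)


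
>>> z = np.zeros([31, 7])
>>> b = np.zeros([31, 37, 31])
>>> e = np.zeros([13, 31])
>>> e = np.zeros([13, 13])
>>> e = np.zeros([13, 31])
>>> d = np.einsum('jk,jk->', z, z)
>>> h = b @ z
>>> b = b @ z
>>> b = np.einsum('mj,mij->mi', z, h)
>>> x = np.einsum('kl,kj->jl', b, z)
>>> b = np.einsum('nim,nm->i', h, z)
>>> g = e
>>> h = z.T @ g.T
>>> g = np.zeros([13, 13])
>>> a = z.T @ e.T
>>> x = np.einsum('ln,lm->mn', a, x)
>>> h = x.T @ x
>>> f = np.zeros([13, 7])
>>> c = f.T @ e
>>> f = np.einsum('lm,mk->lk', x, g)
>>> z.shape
(31, 7)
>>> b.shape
(37,)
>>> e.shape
(13, 31)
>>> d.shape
()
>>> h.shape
(13, 13)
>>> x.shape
(37, 13)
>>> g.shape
(13, 13)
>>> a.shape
(7, 13)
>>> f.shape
(37, 13)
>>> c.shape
(7, 31)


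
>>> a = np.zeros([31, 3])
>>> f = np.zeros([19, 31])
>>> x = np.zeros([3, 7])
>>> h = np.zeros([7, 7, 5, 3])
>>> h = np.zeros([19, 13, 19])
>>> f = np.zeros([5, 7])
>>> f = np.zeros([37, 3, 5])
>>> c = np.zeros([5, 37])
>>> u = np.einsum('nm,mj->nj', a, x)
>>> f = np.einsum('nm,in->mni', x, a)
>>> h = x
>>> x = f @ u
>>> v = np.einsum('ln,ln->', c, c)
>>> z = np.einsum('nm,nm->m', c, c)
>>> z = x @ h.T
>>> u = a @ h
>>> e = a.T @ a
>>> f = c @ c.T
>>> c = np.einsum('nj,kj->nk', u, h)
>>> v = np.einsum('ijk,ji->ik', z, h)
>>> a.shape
(31, 3)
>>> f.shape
(5, 5)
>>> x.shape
(7, 3, 7)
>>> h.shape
(3, 7)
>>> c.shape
(31, 3)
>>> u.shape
(31, 7)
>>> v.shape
(7, 3)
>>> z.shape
(7, 3, 3)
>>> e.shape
(3, 3)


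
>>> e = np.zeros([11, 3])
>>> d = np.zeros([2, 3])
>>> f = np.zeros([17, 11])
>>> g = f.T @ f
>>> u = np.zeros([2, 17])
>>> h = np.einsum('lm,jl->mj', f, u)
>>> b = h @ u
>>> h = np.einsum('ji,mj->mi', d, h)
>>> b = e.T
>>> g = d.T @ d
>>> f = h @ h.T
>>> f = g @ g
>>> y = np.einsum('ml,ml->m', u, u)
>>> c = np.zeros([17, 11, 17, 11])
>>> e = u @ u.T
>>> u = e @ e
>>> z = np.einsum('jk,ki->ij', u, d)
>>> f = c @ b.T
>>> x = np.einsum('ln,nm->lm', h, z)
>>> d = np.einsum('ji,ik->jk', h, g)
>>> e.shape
(2, 2)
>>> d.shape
(11, 3)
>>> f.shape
(17, 11, 17, 3)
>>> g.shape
(3, 3)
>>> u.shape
(2, 2)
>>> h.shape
(11, 3)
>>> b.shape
(3, 11)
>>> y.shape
(2,)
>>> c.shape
(17, 11, 17, 11)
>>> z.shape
(3, 2)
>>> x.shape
(11, 2)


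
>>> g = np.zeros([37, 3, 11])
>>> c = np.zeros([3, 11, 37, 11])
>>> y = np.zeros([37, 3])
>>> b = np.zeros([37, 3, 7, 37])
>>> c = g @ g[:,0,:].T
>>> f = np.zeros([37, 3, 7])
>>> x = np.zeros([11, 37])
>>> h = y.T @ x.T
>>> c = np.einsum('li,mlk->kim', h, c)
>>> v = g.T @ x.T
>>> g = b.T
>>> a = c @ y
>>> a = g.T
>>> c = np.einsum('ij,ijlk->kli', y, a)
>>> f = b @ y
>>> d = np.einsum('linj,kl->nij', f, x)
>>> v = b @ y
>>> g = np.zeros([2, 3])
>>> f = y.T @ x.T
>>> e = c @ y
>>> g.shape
(2, 3)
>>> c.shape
(37, 7, 37)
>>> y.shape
(37, 3)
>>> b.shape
(37, 3, 7, 37)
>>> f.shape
(3, 11)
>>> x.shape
(11, 37)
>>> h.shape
(3, 11)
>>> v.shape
(37, 3, 7, 3)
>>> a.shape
(37, 3, 7, 37)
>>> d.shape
(7, 3, 3)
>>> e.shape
(37, 7, 3)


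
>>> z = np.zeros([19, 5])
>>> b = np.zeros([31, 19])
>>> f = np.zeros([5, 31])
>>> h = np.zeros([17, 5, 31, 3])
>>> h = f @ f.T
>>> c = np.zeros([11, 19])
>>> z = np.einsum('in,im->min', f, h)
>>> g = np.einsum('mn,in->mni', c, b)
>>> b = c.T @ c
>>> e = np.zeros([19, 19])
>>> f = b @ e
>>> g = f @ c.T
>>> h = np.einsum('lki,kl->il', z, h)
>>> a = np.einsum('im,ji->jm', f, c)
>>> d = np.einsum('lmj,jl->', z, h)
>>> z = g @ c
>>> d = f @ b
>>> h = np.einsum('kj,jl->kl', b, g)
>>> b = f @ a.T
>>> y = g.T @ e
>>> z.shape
(19, 19)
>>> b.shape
(19, 11)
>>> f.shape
(19, 19)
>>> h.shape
(19, 11)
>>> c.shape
(11, 19)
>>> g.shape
(19, 11)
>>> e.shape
(19, 19)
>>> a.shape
(11, 19)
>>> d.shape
(19, 19)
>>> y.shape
(11, 19)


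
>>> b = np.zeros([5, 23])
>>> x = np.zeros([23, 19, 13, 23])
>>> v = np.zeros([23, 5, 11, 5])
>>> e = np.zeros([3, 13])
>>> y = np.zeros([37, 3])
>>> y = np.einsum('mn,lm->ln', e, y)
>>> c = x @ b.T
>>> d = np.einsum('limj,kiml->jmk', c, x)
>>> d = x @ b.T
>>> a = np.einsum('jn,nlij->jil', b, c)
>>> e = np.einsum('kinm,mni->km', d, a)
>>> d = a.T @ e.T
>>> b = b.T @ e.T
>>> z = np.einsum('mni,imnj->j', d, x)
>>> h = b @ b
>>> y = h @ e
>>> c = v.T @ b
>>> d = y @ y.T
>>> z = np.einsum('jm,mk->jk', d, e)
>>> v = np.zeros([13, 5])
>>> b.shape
(23, 23)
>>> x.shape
(23, 19, 13, 23)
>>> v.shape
(13, 5)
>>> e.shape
(23, 5)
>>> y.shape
(23, 5)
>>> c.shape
(5, 11, 5, 23)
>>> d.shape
(23, 23)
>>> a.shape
(5, 13, 19)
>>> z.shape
(23, 5)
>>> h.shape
(23, 23)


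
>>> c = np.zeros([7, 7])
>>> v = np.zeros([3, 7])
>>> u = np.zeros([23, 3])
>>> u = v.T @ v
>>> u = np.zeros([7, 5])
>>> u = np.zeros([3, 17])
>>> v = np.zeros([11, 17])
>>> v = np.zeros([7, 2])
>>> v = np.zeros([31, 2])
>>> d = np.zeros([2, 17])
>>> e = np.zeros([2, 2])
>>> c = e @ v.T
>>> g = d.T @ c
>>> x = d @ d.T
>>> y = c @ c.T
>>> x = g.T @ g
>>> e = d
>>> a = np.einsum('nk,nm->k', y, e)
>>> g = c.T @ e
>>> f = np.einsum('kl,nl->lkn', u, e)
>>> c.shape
(2, 31)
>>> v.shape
(31, 2)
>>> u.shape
(3, 17)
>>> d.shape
(2, 17)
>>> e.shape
(2, 17)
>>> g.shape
(31, 17)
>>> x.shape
(31, 31)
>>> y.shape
(2, 2)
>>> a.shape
(2,)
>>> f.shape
(17, 3, 2)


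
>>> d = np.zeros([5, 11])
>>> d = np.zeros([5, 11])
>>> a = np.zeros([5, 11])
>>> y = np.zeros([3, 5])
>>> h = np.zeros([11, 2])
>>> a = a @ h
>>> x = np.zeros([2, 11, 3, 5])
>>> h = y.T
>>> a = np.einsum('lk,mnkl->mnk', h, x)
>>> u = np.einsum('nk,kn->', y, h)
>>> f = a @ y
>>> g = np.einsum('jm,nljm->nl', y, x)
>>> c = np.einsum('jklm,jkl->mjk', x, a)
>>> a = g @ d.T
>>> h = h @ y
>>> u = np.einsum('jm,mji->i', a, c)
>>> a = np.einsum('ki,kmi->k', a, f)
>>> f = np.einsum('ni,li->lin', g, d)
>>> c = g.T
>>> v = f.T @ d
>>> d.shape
(5, 11)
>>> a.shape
(2,)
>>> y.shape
(3, 5)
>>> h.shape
(5, 5)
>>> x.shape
(2, 11, 3, 5)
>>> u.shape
(11,)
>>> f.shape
(5, 11, 2)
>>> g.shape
(2, 11)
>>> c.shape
(11, 2)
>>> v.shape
(2, 11, 11)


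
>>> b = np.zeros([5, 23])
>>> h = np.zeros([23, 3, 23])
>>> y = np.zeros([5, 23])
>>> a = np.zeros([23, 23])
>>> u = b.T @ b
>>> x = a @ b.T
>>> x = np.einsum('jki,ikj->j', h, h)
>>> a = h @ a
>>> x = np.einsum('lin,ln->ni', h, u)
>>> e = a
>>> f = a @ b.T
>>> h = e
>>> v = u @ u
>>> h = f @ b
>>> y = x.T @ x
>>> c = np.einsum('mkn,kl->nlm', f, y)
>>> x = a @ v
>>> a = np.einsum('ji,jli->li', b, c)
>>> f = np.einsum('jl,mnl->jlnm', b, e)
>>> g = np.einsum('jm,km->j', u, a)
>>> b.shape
(5, 23)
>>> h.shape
(23, 3, 23)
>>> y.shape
(3, 3)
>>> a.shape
(3, 23)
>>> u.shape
(23, 23)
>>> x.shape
(23, 3, 23)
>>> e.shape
(23, 3, 23)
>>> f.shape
(5, 23, 3, 23)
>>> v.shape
(23, 23)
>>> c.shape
(5, 3, 23)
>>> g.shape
(23,)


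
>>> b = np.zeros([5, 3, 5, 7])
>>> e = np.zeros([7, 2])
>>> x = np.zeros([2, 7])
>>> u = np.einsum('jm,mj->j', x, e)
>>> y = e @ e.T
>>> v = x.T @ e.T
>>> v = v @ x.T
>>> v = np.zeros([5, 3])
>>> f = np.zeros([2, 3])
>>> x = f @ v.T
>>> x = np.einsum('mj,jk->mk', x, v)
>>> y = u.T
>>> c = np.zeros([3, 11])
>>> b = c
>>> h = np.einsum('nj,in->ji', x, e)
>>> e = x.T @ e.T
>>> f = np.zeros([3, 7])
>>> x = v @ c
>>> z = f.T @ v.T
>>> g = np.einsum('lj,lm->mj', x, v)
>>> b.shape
(3, 11)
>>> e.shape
(3, 7)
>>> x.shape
(5, 11)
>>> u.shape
(2,)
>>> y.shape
(2,)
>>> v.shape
(5, 3)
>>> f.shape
(3, 7)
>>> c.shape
(3, 11)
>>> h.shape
(3, 7)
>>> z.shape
(7, 5)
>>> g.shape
(3, 11)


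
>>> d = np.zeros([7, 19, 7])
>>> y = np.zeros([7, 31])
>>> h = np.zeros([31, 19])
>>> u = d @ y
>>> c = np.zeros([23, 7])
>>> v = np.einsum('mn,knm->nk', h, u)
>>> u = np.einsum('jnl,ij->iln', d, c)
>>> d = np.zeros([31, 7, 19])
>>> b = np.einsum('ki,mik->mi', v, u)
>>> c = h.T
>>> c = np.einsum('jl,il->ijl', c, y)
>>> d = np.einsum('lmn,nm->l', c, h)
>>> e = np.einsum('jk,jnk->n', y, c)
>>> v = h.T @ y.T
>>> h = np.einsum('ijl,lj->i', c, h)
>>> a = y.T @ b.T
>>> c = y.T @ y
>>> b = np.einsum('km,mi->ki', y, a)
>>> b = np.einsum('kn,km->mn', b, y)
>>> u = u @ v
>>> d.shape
(7,)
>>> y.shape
(7, 31)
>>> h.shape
(7,)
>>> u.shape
(23, 7, 7)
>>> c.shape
(31, 31)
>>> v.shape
(19, 7)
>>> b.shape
(31, 23)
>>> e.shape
(19,)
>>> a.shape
(31, 23)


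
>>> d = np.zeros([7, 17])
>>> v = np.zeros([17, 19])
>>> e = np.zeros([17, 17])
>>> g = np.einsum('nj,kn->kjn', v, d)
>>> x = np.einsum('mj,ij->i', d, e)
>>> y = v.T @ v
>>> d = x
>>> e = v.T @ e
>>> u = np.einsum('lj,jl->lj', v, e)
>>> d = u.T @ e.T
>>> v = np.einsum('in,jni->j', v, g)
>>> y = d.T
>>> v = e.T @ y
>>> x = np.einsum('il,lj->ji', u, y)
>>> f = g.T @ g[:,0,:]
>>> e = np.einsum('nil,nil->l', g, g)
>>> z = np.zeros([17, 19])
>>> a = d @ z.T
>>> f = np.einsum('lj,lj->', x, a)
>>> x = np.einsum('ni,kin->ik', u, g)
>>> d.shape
(19, 19)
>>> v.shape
(17, 19)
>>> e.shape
(17,)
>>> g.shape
(7, 19, 17)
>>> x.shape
(19, 7)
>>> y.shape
(19, 19)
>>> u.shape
(17, 19)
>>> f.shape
()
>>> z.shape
(17, 19)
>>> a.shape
(19, 17)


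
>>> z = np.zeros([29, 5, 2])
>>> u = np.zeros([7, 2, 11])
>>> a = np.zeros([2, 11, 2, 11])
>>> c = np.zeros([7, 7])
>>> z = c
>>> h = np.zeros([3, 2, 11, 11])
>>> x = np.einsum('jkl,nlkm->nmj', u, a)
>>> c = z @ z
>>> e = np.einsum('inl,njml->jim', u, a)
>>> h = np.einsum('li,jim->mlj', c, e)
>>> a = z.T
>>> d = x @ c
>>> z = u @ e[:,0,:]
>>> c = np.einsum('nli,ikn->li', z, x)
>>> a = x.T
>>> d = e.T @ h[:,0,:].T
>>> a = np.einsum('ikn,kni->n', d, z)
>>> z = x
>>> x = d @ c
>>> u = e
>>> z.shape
(2, 11, 7)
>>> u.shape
(11, 7, 2)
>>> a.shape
(2,)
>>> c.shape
(2, 2)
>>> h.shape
(2, 7, 11)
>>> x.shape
(2, 7, 2)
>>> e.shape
(11, 7, 2)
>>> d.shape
(2, 7, 2)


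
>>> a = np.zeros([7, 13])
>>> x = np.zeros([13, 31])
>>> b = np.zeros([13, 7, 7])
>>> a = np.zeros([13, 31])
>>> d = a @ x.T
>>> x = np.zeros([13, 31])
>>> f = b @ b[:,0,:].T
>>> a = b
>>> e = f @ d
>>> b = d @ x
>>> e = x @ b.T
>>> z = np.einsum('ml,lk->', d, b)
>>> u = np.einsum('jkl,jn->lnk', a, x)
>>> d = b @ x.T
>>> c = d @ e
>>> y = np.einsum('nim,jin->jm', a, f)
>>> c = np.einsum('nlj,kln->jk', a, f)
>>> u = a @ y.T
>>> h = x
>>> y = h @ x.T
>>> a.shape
(13, 7, 7)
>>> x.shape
(13, 31)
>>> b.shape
(13, 31)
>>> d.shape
(13, 13)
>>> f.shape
(13, 7, 13)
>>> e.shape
(13, 13)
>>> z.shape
()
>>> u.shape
(13, 7, 13)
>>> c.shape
(7, 13)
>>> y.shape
(13, 13)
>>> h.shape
(13, 31)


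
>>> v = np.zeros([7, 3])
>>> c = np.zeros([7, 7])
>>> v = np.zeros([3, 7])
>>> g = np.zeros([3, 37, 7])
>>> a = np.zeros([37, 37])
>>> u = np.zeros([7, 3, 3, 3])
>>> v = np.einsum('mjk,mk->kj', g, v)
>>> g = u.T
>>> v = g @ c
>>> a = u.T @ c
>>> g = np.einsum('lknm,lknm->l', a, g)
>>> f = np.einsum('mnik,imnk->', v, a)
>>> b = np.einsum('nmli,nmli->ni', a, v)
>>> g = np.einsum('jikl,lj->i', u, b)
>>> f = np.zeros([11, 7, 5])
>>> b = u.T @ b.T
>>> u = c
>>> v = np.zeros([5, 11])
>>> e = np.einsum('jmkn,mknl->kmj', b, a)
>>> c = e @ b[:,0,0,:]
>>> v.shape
(5, 11)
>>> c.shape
(3, 3, 3)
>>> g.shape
(3,)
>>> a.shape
(3, 3, 3, 7)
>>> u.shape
(7, 7)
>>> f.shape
(11, 7, 5)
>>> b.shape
(3, 3, 3, 3)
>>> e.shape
(3, 3, 3)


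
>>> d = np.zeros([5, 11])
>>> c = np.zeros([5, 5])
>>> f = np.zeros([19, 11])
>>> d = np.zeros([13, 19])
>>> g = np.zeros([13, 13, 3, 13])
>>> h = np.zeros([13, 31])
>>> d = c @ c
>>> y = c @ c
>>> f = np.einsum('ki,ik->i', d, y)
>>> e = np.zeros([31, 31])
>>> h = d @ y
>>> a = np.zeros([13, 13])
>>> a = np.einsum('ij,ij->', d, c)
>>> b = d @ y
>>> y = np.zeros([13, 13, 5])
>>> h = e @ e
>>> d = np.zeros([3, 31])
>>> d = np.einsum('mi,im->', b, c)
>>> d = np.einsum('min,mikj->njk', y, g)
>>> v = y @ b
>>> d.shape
(5, 13, 3)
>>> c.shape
(5, 5)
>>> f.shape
(5,)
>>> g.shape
(13, 13, 3, 13)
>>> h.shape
(31, 31)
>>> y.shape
(13, 13, 5)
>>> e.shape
(31, 31)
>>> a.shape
()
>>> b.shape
(5, 5)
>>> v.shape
(13, 13, 5)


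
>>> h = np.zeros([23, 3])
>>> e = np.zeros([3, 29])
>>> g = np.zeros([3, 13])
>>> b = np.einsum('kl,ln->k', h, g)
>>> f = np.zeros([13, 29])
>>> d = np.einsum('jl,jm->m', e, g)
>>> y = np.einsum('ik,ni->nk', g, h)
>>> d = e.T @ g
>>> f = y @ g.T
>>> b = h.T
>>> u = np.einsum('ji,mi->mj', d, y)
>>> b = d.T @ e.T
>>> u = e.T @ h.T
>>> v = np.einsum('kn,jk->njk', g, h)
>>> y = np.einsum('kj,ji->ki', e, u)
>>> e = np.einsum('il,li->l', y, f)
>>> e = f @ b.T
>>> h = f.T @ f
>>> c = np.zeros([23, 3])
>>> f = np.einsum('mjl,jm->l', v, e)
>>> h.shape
(3, 3)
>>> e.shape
(23, 13)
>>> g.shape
(3, 13)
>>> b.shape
(13, 3)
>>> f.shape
(3,)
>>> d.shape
(29, 13)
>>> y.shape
(3, 23)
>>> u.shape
(29, 23)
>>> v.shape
(13, 23, 3)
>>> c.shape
(23, 3)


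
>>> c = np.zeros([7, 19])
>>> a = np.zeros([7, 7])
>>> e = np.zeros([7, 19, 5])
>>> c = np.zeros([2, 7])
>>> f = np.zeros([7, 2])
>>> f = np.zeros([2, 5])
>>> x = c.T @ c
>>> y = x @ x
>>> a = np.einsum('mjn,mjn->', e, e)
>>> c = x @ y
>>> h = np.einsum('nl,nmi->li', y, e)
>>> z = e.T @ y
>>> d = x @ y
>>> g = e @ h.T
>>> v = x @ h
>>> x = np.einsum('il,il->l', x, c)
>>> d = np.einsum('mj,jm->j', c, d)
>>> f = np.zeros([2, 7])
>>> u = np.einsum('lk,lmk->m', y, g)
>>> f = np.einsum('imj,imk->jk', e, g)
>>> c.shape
(7, 7)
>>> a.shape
()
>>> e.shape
(7, 19, 5)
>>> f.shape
(5, 7)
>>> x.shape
(7,)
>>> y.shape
(7, 7)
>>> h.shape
(7, 5)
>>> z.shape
(5, 19, 7)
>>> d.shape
(7,)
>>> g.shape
(7, 19, 7)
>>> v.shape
(7, 5)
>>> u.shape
(19,)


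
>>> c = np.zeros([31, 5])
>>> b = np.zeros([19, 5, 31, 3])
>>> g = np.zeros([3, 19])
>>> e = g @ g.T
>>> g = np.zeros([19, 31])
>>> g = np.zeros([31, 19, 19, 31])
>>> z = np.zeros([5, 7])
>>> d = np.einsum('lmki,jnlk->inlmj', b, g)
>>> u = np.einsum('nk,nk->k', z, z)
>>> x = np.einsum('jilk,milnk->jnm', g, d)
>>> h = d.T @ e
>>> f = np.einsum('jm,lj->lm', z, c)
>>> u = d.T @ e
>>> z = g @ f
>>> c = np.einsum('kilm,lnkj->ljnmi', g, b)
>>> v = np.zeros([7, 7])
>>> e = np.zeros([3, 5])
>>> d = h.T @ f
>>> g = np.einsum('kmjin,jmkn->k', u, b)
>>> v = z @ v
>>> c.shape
(19, 3, 5, 31, 19)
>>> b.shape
(19, 5, 31, 3)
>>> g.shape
(31,)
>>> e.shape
(3, 5)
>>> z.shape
(31, 19, 19, 7)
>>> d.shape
(3, 19, 19, 5, 7)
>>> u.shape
(31, 5, 19, 19, 3)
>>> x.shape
(31, 5, 3)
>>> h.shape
(31, 5, 19, 19, 3)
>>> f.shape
(31, 7)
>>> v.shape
(31, 19, 19, 7)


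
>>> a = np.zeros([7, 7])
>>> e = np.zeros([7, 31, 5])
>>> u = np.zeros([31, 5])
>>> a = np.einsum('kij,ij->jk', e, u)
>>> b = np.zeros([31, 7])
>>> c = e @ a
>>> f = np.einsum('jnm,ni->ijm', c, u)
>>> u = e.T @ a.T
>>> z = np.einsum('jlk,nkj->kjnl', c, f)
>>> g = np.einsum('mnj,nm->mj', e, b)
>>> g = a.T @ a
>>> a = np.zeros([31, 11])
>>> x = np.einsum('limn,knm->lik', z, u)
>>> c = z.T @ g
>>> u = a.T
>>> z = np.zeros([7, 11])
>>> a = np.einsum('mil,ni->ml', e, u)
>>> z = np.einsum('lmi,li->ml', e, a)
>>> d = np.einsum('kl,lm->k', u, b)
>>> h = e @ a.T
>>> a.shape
(7, 5)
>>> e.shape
(7, 31, 5)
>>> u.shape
(11, 31)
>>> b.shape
(31, 7)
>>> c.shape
(31, 5, 7, 7)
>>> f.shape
(5, 7, 7)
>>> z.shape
(31, 7)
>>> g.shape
(7, 7)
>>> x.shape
(7, 7, 5)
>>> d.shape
(11,)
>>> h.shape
(7, 31, 7)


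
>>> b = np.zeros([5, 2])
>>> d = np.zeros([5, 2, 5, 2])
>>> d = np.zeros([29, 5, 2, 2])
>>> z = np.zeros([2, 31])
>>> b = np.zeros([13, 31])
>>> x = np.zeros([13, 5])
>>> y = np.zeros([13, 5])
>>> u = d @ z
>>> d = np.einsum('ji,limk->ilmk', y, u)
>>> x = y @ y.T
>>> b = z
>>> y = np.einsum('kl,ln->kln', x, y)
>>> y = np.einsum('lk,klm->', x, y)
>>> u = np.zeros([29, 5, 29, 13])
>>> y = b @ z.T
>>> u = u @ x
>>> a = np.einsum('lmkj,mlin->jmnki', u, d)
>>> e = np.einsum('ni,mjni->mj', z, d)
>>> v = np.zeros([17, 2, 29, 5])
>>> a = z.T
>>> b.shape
(2, 31)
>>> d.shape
(5, 29, 2, 31)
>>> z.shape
(2, 31)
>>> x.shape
(13, 13)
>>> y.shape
(2, 2)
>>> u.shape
(29, 5, 29, 13)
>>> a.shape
(31, 2)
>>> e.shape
(5, 29)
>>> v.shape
(17, 2, 29, 5)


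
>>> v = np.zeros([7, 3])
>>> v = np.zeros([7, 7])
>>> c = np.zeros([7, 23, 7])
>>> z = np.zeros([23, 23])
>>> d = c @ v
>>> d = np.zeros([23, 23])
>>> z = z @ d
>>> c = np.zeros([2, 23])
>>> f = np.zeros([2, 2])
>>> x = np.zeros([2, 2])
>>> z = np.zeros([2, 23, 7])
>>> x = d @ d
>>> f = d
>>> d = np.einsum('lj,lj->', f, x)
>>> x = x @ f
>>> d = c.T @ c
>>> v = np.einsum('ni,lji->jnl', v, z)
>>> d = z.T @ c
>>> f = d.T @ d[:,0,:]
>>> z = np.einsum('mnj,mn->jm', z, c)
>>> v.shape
(23, 7, 2)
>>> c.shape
(2, 23)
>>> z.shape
(7, 2)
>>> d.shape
(7, 23, 23)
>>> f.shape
(23, 23, 23)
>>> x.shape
(23, 23)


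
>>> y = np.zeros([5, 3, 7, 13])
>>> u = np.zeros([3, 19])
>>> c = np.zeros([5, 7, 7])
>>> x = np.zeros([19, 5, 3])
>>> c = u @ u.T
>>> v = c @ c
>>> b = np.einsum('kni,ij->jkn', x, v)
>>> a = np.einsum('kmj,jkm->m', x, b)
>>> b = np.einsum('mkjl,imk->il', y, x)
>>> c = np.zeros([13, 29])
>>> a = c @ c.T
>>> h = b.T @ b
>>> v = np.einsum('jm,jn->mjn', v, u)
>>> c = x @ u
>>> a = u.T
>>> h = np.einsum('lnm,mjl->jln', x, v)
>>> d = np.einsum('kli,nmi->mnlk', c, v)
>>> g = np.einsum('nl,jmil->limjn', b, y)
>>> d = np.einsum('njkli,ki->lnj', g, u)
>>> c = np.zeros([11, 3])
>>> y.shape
(5, 3, 7, 13)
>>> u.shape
(3, 19)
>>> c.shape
(11, 3)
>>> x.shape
(19, 5, 3)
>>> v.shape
(3, 3, 19)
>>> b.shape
(19, 13)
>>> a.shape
(19, 3)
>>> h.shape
(3, 19, 5)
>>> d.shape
(5, 13, 7)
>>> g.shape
(13, 7, 3, 5, 19)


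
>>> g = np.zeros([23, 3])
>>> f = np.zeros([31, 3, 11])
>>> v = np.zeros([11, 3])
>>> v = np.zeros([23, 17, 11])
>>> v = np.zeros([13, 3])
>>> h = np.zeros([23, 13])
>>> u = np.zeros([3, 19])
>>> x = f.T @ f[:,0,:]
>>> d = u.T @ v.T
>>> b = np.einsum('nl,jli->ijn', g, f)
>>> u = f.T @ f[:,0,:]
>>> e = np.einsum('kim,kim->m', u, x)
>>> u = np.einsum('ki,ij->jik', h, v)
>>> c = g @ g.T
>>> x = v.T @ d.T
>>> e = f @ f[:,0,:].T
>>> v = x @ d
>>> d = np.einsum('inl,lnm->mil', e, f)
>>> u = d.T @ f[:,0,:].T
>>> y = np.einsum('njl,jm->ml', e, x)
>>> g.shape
(23, 3)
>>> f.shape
(31, 3, 11)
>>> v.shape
(3, 13)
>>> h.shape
(23, 13)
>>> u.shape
(31, 31, 31)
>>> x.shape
(3, 19)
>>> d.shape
(11, 31, 31)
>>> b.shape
(11, 31, 23)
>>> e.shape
(31, 3, 31)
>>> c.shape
(23, 23)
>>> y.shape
(19, 31)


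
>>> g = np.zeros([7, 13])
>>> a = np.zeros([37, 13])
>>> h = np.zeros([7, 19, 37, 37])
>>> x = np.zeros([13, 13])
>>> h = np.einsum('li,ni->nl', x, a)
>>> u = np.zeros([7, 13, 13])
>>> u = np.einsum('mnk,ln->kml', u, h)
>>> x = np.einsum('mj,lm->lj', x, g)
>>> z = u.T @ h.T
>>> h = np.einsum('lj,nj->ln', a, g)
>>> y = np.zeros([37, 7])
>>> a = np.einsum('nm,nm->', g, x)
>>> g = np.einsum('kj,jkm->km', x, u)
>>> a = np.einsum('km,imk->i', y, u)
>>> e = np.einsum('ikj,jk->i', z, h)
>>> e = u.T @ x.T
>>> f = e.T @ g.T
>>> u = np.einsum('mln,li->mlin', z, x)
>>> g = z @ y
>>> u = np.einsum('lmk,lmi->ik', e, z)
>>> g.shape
(37, 7, 7)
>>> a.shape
(13,)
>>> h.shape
(37, 7)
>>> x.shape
(7, 13)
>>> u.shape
(37, 7)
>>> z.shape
(37, 7, 37)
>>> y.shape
(37, 7)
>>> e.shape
(37, 7, 7)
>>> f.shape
(7, 7, 7)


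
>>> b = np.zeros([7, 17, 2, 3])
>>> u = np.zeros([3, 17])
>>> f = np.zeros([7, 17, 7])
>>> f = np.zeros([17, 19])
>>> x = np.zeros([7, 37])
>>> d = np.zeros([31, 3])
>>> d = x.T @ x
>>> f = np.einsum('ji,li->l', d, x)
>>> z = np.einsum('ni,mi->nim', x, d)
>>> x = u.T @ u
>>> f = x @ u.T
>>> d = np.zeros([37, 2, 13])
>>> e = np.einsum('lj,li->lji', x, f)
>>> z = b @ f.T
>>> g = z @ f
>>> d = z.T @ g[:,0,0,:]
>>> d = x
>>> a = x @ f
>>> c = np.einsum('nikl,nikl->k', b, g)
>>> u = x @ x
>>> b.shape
(7, 17, 2, 3)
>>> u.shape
(17, 17)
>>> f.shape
(17, 3)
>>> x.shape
(17, 17)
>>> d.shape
(17, 17)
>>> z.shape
(7, 17, 2, 17)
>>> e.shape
(17, 17, 3)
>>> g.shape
(7, 17, 2, 3)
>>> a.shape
(17, 3)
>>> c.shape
(2,)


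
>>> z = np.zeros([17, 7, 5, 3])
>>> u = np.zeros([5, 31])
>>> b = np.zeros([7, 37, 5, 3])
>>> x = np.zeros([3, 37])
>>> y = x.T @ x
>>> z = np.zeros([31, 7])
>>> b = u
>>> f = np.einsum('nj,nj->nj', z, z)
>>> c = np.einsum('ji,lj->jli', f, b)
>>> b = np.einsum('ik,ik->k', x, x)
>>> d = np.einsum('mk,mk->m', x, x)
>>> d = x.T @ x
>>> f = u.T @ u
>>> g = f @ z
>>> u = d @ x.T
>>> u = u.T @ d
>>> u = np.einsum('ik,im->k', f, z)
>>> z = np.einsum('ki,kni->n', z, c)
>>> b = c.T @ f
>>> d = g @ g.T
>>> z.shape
(5,)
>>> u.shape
(31,)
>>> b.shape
(7, 5, 31)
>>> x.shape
(3, 37)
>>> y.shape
(37, 37)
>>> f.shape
(31, 31)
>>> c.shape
(31, 5, 7)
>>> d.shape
(31, 31)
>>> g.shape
(31, 7)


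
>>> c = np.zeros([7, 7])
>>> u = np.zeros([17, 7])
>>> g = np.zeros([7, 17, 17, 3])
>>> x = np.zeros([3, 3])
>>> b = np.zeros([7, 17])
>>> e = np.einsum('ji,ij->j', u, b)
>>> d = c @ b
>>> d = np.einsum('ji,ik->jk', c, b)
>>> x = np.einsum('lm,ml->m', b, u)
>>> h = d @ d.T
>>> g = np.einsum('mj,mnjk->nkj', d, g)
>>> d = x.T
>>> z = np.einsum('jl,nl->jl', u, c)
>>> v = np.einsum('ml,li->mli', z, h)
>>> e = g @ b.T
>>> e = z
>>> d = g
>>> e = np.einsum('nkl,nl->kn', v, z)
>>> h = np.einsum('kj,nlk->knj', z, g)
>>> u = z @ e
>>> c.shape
(7, 7)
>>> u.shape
(17, 17)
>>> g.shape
(17, 3, 17)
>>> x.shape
(17,)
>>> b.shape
(7, 17)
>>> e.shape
(7, 17)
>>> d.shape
(17, 3, 17)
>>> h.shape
(17, 17, 7)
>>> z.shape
(17, 7)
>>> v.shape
(17, 7, 7)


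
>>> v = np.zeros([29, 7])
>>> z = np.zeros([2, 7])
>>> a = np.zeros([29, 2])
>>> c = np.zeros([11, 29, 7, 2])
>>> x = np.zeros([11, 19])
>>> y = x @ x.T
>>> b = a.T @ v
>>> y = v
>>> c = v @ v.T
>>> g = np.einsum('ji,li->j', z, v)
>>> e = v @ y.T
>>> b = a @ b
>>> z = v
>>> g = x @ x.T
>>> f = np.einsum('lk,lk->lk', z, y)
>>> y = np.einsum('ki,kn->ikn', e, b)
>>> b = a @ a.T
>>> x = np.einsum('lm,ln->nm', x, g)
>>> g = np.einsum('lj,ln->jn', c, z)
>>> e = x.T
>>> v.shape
(29, 7)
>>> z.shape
(29, 7)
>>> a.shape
(29, 2)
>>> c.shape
(29, 29)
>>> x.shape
(11, 19)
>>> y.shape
(29, 29, 7)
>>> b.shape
(29, 29)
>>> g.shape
(29, 7)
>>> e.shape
(19, 11)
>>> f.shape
(29, 7)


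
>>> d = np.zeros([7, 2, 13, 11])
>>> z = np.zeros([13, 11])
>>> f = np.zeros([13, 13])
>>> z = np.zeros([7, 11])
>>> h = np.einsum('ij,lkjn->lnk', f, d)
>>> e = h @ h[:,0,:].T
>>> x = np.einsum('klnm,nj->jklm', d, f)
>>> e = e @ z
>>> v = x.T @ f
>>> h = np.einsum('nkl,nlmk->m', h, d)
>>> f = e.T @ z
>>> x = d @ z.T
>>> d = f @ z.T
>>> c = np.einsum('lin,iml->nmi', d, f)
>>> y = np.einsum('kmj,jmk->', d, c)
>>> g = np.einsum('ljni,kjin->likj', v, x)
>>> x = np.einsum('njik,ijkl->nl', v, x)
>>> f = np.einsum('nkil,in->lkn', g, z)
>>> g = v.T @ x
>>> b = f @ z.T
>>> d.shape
(11, 11, 7)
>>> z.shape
(7, 11)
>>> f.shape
(2, 13, 11)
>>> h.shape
(13,)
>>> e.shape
(7, 11, 11)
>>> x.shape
(11, 7)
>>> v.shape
(11, 2, 7, 13)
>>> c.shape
(7, 11, 11)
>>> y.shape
()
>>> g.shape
(13, 7, 2, 7)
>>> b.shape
(2, 13, 7)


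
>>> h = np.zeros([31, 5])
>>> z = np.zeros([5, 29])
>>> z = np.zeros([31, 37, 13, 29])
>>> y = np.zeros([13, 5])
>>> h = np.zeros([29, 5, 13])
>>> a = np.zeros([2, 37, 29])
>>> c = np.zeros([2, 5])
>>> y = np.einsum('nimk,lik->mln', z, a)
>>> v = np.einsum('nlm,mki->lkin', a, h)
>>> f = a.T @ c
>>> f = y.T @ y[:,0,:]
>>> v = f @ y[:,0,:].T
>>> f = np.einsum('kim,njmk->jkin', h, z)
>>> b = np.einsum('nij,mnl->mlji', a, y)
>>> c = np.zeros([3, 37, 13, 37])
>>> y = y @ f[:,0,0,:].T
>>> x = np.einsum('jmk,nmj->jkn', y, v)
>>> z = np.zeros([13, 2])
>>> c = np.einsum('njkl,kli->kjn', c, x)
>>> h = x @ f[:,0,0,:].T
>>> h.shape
(13, 37, 37)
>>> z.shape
(13, 2)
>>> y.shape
(13, 2, 37)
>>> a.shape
(2, 37, 29)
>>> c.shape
(13, 37, 3)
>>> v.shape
(31, 2, 13)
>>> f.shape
(37, 29, 5, 31)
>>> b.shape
(13, 31, 29, 37)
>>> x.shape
(13, 37, 31)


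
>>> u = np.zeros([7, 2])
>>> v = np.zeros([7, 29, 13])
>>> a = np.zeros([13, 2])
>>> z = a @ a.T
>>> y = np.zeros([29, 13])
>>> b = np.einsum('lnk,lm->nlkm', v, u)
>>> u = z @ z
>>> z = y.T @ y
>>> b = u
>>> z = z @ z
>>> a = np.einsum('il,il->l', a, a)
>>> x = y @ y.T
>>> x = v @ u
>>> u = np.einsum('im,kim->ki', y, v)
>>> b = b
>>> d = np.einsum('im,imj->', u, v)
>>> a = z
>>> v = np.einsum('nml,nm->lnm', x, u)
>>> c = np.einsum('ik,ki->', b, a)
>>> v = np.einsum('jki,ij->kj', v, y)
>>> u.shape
(7, 29)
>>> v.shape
(7, 13)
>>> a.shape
(13, 13)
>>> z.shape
(13, 13)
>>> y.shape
(29, 13)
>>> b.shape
(13, 13)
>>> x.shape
(7, 29, 13)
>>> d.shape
()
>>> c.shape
()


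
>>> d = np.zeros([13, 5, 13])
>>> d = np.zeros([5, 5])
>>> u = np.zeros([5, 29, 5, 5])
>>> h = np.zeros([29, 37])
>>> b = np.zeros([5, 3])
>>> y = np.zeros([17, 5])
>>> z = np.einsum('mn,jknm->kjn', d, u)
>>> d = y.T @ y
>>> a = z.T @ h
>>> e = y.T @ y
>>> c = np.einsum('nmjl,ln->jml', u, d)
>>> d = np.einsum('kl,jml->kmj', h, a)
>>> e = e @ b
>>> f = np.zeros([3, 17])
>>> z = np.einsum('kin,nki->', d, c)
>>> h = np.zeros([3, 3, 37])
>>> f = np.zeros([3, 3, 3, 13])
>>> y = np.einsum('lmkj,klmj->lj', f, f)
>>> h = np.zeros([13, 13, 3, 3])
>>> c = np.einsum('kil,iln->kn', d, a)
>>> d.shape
(29, 5, 5)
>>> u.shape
(5, 29, 5, 5)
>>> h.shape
(13, 13, 3, 3)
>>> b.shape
(5, 3)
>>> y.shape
(3, 13)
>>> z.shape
()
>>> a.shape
(5, 5, 37)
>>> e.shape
(5, 3)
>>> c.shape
(29, 37)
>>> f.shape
(3, 3, 3, 13)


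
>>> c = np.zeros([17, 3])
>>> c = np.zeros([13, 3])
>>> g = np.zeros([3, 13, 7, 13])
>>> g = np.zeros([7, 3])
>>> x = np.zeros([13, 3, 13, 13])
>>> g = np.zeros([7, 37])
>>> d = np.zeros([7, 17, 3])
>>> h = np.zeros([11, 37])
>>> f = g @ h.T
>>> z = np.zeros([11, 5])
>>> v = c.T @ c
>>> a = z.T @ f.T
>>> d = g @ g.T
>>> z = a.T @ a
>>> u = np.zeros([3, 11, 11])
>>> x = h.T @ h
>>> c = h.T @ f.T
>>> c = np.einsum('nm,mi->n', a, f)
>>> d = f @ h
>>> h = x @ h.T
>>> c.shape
(5,)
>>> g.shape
(7, 37)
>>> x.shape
(37, 37)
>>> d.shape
(7, 37)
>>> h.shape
(37, 11)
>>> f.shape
(7, 11)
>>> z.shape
(7, 7)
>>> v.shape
(3, 3)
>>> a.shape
(5, 7)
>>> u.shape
(3, 11, 11)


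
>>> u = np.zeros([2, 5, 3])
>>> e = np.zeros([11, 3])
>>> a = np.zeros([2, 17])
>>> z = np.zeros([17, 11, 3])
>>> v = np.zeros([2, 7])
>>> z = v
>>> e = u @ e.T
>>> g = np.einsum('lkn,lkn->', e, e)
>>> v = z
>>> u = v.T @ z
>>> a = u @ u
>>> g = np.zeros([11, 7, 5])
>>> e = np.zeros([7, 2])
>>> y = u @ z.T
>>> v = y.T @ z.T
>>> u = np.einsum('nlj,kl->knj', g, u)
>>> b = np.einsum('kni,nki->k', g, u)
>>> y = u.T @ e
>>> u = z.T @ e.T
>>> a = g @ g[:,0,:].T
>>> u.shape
(7, 7)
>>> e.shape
(7, 2)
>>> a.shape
(11, 7, 11)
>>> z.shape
(2, 7)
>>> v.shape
(2, 2)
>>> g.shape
(11, 7, 5)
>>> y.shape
(5, 11, 2)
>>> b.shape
(11,)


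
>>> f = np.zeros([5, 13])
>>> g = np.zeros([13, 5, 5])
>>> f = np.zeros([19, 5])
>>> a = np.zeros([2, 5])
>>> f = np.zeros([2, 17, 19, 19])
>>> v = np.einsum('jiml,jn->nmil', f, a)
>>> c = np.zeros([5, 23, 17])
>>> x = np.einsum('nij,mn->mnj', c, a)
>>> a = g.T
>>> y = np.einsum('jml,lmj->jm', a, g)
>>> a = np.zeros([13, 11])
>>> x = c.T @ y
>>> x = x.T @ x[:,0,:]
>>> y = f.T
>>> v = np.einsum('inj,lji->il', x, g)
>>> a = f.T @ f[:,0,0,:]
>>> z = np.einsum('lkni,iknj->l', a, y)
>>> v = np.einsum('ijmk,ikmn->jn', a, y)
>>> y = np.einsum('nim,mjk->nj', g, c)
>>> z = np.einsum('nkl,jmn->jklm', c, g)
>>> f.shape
(2, 17, 19, 19)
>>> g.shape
(13, 5, 5)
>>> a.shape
(19, 19, 17, 19)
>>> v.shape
(19, 2)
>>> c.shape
(5, 23, 17)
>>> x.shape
(5, 23, 5)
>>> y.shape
(13, 23)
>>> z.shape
(13, 23, 17, 5)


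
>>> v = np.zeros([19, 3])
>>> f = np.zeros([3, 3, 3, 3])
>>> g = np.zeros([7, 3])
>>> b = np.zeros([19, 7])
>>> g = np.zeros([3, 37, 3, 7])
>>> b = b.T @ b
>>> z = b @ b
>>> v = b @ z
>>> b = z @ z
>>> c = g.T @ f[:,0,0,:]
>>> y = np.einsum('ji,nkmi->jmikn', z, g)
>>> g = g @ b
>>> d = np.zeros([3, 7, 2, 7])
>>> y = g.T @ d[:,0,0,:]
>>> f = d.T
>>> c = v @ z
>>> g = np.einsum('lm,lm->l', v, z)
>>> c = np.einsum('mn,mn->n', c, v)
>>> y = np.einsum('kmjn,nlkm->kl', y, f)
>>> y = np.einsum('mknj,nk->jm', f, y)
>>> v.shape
(7, 7)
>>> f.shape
(7, 2, 7, 3)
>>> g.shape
(7,)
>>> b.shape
(7, 7)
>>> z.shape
(7, 7)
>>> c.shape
(7,)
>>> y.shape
(3, 7)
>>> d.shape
(3, 7, 2, 7)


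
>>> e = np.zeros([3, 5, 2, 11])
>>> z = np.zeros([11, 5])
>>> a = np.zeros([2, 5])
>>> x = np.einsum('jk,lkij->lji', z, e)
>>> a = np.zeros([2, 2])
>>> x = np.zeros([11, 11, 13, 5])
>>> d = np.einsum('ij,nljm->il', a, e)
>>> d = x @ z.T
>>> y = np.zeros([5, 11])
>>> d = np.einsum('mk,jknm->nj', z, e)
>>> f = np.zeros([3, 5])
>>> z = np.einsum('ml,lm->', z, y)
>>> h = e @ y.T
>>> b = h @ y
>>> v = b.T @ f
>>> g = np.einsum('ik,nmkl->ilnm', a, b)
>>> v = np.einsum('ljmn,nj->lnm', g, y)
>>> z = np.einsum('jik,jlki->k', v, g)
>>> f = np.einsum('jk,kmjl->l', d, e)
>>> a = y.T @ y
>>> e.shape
(3, 5, 2, 11)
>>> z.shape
(3,)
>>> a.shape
(11, 11)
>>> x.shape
(11, 11, 13, 5)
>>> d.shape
(2, 3)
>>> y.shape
(5, 11)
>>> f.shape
(11,)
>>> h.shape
(3, 5, 2, 5)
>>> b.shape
(3, 5, 2, 11)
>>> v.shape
(2, 5, 3)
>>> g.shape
(2, 11, 3, 5)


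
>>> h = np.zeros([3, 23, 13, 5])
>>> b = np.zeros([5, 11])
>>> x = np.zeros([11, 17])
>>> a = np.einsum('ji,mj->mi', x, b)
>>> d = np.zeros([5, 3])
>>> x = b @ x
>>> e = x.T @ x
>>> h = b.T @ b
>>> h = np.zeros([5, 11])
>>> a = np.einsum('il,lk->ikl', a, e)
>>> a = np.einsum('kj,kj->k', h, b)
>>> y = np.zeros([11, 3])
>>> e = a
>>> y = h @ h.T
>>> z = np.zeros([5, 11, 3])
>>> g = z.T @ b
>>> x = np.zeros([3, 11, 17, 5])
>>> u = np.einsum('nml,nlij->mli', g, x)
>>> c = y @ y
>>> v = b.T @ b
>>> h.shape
(5, 11)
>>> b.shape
(5, 11)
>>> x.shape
(3, 11, 17, 5)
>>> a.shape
(5,)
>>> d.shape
(5, 3)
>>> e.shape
(5,)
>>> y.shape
(5, 5)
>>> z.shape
(5, 11, 3)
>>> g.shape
(3, 11, 11)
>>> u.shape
(11, 11, 17)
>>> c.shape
(5, 5)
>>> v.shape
(11, 11)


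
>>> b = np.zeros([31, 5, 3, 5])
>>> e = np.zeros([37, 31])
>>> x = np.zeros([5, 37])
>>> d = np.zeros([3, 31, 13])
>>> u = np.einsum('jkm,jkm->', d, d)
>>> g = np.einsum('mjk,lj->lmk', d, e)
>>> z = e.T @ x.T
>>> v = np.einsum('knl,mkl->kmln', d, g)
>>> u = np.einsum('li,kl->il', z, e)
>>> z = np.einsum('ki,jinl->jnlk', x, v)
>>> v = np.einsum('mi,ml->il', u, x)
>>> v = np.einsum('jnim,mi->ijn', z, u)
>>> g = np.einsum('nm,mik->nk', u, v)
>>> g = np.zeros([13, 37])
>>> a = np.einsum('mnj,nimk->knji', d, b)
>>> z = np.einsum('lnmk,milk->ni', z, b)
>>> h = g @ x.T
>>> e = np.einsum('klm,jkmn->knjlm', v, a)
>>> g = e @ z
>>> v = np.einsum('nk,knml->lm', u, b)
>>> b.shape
(31, 5, 3, 5)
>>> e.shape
(31, 5, 5, 3, 13)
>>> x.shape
(5, 37)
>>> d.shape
(3, 31, 13)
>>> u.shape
(5, 31)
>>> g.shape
(31, 5, 5, 3, 5)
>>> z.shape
(13, 5)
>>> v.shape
(5, 3)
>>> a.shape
(5, 31, 13, 5)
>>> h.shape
(13, 5)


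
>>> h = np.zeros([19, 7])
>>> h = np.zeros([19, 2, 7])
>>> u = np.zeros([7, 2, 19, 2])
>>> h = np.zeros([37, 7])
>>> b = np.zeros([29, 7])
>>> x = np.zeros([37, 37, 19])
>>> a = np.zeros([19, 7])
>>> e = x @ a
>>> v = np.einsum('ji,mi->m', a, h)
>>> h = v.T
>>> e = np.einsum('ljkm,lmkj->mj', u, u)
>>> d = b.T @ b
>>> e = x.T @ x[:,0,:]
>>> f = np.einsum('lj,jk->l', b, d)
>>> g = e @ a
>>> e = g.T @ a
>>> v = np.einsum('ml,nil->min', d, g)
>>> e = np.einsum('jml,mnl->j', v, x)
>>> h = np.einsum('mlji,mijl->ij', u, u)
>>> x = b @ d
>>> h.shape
(2, 19)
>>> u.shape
(7, 2, 19, 2)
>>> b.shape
(29, 7)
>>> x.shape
(29, 7)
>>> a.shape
(19, 7)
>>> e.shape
(7,)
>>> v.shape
(7, 37, 19)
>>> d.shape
(7, 7)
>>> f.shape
(29,)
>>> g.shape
(19, 37, 7)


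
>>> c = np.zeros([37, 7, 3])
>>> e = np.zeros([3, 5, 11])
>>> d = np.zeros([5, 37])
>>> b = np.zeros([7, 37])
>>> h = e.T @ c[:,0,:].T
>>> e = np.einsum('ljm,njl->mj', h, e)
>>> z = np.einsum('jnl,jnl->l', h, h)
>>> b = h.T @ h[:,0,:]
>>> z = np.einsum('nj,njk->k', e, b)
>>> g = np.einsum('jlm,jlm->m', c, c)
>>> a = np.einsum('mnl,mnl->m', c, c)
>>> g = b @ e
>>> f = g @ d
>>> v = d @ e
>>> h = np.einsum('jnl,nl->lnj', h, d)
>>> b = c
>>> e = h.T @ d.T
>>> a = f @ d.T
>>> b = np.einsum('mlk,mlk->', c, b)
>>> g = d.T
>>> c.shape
(37, 7, 3)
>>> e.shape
(11, 5, 5)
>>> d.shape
(5, 37)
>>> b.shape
()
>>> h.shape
(37, 5, 11)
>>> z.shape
(37,)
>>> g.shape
(37, 5)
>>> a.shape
(37, 5, 5)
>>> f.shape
(37, 5, 37)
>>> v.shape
(5, 5)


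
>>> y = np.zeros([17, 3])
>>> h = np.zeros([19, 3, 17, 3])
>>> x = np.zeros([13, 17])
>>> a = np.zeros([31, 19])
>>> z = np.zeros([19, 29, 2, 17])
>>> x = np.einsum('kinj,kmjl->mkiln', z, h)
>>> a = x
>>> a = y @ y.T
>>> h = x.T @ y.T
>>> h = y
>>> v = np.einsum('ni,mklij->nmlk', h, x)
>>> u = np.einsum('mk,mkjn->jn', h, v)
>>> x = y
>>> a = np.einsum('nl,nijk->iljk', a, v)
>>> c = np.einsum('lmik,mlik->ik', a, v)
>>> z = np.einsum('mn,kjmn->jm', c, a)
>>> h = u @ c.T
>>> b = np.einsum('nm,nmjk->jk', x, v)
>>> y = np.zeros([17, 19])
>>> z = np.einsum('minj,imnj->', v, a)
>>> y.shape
(17, 19)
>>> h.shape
(29, 29)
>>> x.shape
(17, 3)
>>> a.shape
(3, 17, 29, 19)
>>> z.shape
()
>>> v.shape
(17, 3, 29, 19)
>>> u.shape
(29, 19)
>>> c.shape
(29, 19)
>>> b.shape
(29, 19)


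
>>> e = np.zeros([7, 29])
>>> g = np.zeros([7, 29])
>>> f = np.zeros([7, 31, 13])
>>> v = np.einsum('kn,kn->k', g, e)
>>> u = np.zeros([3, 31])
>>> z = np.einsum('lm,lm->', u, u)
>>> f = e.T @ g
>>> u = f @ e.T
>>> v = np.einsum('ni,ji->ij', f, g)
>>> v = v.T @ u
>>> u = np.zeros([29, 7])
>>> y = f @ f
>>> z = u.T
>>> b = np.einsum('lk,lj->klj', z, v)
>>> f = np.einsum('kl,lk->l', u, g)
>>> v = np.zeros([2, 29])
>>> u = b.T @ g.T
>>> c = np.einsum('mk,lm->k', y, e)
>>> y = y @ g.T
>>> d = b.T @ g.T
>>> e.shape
(7, 29)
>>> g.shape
(7, 29)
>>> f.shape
(7,)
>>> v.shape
(2, 29)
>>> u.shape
(7, 7, 7)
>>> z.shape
(7, 29)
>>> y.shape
(29, 7)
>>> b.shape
(29, 7, 7)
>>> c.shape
(29,)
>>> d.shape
(7, 7, 7)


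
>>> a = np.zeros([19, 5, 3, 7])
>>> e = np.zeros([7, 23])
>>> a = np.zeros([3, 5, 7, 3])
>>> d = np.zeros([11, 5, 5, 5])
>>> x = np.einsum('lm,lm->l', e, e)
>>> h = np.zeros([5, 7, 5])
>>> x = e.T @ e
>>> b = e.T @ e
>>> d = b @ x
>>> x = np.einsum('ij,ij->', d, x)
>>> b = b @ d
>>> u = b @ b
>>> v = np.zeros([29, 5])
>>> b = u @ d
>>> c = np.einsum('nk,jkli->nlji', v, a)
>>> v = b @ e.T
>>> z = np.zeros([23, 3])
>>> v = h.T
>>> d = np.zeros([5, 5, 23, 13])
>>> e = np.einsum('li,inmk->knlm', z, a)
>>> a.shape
(3, 5, 7, 3)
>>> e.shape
(3, 5, 23, 7)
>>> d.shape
(5, 5, 23, 13)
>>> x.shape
()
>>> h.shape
(5, 7, 5)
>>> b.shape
(23, 23)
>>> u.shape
(23, 23)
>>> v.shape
(5, 7, 5)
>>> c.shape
(29, 7, 3, 3)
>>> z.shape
(23, 3)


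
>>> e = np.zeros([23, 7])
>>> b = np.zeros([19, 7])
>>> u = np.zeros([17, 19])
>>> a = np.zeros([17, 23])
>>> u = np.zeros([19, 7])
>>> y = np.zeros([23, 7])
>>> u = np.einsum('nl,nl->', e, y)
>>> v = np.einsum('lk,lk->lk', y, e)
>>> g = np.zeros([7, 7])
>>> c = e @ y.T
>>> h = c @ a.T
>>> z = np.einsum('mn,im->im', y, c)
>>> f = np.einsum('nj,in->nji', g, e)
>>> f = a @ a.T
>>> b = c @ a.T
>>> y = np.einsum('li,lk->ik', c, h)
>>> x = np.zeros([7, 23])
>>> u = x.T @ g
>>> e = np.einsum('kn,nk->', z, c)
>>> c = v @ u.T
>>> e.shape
()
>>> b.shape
(23, 17)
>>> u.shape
(23, 7)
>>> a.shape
(17, 23)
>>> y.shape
(23, 17)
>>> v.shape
(23, 7)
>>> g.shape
(7, 7)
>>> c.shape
(23, 23)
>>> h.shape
(23, 17)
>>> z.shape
(23, 23)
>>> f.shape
(17, 17)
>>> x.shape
(7, 23)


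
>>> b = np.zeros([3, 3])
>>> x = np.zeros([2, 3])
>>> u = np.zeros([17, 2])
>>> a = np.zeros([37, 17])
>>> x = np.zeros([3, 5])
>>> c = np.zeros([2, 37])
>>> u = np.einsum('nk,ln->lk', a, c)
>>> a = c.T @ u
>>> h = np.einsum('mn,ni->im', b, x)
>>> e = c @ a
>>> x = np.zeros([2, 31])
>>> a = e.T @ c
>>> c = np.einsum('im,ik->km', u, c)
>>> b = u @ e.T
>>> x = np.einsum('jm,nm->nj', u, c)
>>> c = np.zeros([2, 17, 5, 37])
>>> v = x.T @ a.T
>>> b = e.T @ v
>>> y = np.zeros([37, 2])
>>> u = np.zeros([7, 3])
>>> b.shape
(17, 17)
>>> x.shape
(37, 2)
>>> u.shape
(7, 3)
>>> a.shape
(17, 37)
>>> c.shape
(2, 17, 5, 37)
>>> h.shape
(5, 3)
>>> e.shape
(2, 17)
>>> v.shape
(2, 17)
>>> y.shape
(37, 2)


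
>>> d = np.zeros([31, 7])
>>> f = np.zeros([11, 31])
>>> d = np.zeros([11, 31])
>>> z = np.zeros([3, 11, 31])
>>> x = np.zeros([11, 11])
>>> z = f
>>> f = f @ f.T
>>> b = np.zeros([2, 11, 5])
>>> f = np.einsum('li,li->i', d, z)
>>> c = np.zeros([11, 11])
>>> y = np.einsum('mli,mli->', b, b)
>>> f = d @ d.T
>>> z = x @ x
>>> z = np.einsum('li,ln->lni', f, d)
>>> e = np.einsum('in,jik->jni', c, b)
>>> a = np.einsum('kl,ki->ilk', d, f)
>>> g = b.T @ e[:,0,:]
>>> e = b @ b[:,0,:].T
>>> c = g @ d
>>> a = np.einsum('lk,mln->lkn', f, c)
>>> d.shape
(11, 31)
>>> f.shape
(11, 11)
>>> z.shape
(11, 31, 11)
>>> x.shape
(11, 11)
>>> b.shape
(2, 11, 5)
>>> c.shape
(5, 11, 31)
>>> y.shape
()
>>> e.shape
(2, 11, 2)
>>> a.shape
(11, 11, 31)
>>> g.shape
(5, 11, 11)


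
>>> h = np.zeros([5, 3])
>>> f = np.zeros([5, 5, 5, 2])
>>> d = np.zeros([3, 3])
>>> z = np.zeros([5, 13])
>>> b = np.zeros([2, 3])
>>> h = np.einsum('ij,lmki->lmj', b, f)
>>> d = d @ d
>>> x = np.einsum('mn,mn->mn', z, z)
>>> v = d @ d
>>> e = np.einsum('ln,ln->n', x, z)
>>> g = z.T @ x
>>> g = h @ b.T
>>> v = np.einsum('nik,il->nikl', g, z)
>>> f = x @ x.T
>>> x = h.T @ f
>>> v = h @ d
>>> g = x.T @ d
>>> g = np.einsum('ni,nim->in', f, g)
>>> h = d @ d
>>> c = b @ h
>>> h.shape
(3, 3)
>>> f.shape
(5, 5)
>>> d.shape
(3, 3)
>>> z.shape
(5, 13)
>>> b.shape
(2, 3)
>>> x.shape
(3, 5, 5)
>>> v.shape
(5, 5, 3)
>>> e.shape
(13,)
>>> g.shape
(5, 5)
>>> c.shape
(2, 3)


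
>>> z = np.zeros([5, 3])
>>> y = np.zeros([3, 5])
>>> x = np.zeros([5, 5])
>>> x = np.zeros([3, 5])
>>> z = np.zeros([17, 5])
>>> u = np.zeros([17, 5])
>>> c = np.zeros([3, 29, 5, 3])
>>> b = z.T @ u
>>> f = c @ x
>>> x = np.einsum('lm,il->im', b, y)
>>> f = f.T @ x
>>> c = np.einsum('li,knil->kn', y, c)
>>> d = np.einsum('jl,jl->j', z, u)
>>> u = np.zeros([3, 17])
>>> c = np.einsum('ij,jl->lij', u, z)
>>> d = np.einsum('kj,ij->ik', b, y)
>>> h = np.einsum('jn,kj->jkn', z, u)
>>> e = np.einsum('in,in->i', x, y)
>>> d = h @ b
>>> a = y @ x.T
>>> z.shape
(17, 5)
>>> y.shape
(3, 5)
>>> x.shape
(3, 5)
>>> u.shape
(3, 17)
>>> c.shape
(5, 3, 17)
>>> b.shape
(5, 5)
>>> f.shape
(5, 5, 29, 5)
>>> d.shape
(17, 3, 5)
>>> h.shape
(17, 3, 5)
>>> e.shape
(3,)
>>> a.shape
(3, 3)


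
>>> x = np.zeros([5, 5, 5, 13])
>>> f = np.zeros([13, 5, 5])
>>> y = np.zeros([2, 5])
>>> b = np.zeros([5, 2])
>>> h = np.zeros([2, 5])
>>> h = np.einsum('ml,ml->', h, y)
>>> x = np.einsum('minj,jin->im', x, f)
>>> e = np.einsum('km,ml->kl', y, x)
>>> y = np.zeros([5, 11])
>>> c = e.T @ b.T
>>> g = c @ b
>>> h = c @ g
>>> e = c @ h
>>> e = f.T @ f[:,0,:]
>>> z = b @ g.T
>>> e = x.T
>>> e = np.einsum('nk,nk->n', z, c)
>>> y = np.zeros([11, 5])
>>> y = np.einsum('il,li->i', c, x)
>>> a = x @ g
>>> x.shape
(5, 5)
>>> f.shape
(13, 5, 5)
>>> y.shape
(5,)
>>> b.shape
(5, 2)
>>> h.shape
(5, 2)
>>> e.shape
(5,)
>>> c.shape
(5, 5)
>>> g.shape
(5, 2)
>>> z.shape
(5, 5)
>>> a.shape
(5, 2)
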